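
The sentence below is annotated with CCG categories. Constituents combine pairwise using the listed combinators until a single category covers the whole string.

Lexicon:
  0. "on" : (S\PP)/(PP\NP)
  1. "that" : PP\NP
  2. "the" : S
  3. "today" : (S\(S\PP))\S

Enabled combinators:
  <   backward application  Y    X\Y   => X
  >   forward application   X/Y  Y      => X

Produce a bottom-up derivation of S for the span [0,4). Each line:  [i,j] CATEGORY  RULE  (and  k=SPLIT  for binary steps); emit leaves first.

[0,1] (S\PP)/(PP\NP)  lex  "on"
[1,2] PP\NP  lex  "that"
[0,2] S\PP  >  k=1
[2,3] S  lex  "the"
[3,4] (S\(S\PP))\S  lex  "today"
[2,4] S\(S\PP)  <  k=3
[0,4] S  <  k=2

[0,4] S   <
  [0,2] S\PP   >
    [0,1] "on" : (S\PP)/(PP\NP)
    [1,2] "that" : PP\NP
  [2,4] S\(S\PP)   <
    [2,3] "the" : S
    [3,4] "today" : (S\(S\PP))\S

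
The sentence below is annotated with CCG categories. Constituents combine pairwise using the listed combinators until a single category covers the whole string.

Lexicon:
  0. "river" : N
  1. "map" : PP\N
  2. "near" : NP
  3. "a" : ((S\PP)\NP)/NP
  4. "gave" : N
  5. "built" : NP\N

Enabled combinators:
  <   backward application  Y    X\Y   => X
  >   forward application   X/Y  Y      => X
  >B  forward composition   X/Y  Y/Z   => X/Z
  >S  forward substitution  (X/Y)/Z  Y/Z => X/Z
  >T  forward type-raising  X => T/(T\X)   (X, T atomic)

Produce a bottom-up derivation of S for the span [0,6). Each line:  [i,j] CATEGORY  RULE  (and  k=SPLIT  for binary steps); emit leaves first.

[0,1] N  lex  "river"
[0,1] PP/(PP\N)  >T
[1,2] PP\N  lex  "map"
[0,2] PP  >  k=1
[2,3] NP  lex  "near"
[3,4] ((S\PP)\NP)/NP  lex  "a"
[4,5] N  lex  "gave"
[4,5] NP/(NP\N)  >T
[5,6] NP\N  lex  "built"
[4,6] NP  >  k=5
[3,6] (S\PP)\NP  >  k=4
[2,6] S\PP  <  k=3
[0,6] S  <  k=2

[0,6] S   <
  [0,2] PP   >
    [0,1] PP/(PP\N)   >T
      [0,1] "river" : N
    [1,2] "map" : PP\N
  [2,6] S\PP   <
    [2,3] "near" : NP
    [3,6] (S\PP)\NP   >
      [3,4] "a" : ((S\PP)\NP)/NP
      [4,6] NP   >
        [4,5] NP/(NP\N)   >T
          [4,5] "gave" : N
        [5,6] "built" : NP\N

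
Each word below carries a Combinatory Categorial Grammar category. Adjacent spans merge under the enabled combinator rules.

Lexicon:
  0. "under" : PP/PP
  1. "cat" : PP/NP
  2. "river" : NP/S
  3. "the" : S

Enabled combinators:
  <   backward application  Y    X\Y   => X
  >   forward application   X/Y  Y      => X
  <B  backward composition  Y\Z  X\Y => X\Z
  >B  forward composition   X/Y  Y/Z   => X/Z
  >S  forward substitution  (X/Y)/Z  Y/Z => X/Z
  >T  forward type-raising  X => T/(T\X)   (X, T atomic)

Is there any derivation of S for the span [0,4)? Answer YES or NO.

NO

PP/PP PP/NP NP/S S
CKY chart[0,4] = {N/(N\PP), NP/(NP\PP), PP, PP/(NP\NP), PP/(PP\PP), PP/(S\S), S/(S\PP)}; S ∉ chart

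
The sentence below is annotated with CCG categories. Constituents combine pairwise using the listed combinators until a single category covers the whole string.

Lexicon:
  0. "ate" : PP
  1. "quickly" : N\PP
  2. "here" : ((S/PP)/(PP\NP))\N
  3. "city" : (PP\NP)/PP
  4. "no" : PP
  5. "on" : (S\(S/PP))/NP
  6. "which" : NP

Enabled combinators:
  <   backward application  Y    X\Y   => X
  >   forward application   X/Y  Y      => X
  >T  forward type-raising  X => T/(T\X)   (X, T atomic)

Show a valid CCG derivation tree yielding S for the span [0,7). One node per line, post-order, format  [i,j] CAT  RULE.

[0,7] S   <
  [0,5] S/PP   >
    [0,3] (S/PP)/(PP\NP)   <
      [0,2] N   <
        [0,1] "ate" : PP
        [1,2] "quickly" : N\PP
      [2,3] "here" : ((S/PP)/(PP\NP))\N
    [3,5] PP\NP   >
      [3,4] "city" : (PP\NP)/PP
      [4,5] "no" : PP
  [5,7] S\(S/PP)   >
    [5,6] "on" : (S\(S/PP))/NP
    [6,7] "which" : NP

[0,1] PP  lex  "ate"
[1,2] N\PP  lex  "quickly"
[0,2] N  <  k=1
[2,3] ((S/PP)/(PP\NP))\N  lex  "here"
[0,3] (S/PP)/(PP\NP)  <  k=2
[3,4] (PP\NP)/PP  lex  "city"
[4,5] PP  lex  "no"
[3,5] PP\NP  >  k=4
[0,5] S/PP  >  k=3
[5,6] (S\(S/PP))/NP  lex  "on"
[6,7] NP  lex  "which"
[5,7] S\(S/PP)  >  k=6
[0,7] S  <  k=5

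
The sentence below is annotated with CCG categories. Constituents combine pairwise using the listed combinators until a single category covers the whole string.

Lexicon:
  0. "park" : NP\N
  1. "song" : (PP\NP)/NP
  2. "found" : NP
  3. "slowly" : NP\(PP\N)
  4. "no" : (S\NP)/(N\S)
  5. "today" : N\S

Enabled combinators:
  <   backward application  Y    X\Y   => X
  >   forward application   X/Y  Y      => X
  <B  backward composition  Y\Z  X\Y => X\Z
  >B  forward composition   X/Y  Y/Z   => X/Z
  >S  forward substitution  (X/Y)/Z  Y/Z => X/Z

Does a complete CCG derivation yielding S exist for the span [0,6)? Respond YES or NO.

[0,6] S   <
  [0,4] NP   <
    [0,3] PP\N   <B
      [0,1] "park" : NP\N
      [1,3] PP\NP   >
        [1,2] "song" : (PP\NP)/NP
        [2,3] "found" : NP
    [3,4] "slowly" : NP\(PP\N)
  [4,6] S\NP   >
    [4,5] "no" : (S\NP)/(N\S)
    [5,6] "today" : N\S

YES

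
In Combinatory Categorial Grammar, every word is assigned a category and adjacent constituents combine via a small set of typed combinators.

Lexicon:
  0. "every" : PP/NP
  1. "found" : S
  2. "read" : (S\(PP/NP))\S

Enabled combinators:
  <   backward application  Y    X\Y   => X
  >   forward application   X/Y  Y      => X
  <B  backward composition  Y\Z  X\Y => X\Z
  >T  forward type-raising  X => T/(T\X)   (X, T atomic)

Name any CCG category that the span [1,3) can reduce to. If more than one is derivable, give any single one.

[0,3] S   <
  [0,1] "every" : PP/NP
  [1,3] S\(PP/NP)   <
    [1,2] "found" : S
    [2,3] "read" : (S\(PP/NP))\S

S\(PP/NP)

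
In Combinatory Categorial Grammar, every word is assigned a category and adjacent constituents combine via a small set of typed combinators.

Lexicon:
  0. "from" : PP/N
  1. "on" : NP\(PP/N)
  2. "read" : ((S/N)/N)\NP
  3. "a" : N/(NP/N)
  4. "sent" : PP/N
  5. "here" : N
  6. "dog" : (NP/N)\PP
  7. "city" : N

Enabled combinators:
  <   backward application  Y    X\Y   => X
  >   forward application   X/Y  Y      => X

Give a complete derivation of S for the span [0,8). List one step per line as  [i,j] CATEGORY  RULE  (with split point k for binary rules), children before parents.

[0,1] PP/N  lex  "from"
[1,2] NP\(PP/N)  lex  "on"
[0,2] NP  <  k=1
[2,3] ((S/N)/N)\NP  lex  "read"
[0,3] (S/N)/N  <  k=2
[3,4] N/(NP/N)  lex  "a"
[4,5] PP/N  lex  "sent"
[5,6] N  lex  "here"
[4,6] PP  >  k=5
[6,7] (NP/N)\PP  lex  "dog"
[4,7] NP/N  <  k=6
[3,7] N  >  k=4
[0,7] S/N  >  k=3
[7,8] N  lex  "city"
[0,8] S  >  k=7

[0,8] S   >
  [0,7] S/N   >
    [0,3] (S/N)/N   <
      [0,2] NP   <
        [0,1] "from" : PP/N
        [1,2] "on" : NP\(PP/N)
      [2,3] "read" : ((S/N)/N)\NP
    [3,7] N   >
      [3,4] "a" : N/(NP/N)
      [4,7] NP/N   <
        [4,6] PP   >
          [4,5] "sent" : PP/N
          [5,6] "here" : N
        [6,7] "dog" : (NP/N)\PP
  [7,8] "city" : N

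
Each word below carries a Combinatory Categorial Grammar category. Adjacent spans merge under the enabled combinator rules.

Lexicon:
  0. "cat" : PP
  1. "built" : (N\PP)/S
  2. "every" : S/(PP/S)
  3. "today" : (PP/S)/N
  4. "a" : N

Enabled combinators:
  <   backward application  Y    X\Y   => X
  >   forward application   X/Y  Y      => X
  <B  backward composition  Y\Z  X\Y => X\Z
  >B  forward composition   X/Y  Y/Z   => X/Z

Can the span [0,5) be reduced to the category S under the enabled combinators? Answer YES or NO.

NO

PP (N\PP)/S S/(PP/S) (PP/S)/N N
CKY chart[0,5] = {N}; S ∉ chart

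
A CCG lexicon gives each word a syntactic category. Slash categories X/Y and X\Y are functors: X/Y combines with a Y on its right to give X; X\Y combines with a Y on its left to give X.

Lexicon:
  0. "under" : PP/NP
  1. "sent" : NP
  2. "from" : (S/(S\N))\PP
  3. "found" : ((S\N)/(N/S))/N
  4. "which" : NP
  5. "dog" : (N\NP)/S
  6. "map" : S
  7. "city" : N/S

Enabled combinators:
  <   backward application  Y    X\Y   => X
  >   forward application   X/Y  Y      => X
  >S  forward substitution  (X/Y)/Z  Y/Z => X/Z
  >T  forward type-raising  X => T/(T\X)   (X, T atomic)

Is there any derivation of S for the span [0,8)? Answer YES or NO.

[0,8] S   >
  [0,3] S/(S\N)   <
    [0,2] PP   >
      [0,1] "under" : PP/NP
      [1,2] "sent" : NP
    [2,3] "from" : (S/(S\N))\PP
  [3,8] S\N   >
    [3,7] (S\N)/(N/S)   >
      [3,4] "found" : ((S\N)/(N/S))/N
      [4,7] N   <
        [4,5] "which" : NP
        [5,7] N\NP   >
          [5,6] "dog" : (N\NP)/S
          [6,7] "map" : S
    [7,8] "city" : N/S

YES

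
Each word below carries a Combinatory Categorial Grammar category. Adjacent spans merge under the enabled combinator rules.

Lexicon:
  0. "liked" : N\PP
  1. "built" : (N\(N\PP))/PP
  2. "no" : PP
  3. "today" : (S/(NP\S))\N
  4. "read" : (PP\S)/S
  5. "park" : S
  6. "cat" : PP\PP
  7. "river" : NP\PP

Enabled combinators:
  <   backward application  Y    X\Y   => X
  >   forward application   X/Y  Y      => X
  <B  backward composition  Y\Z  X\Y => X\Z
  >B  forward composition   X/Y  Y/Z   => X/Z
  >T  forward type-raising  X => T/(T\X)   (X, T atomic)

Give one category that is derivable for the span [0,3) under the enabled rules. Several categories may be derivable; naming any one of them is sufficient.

N

[0,8] S   >
  [0,4] S/(NP\S)   <
    [0,3] N   <
      [0,1] "liked" : N\PP
      [1,3] N\(N\PP)   >
        [1,2] "built" : (N\(N\PP))/PP
        [2,3] "no" : PP
    [3,4] "today" : (S/(NP\S))\N
  [4,8] NP\S   <B
    [4,6] PP\S   >
      [4,5] "read" : (PP\S)/S
      [5,6] "park" : S
    [6,8] NP\PP   <B
      [6,7] "cat" : PP\PP
      [7,8] "river" : NP\PP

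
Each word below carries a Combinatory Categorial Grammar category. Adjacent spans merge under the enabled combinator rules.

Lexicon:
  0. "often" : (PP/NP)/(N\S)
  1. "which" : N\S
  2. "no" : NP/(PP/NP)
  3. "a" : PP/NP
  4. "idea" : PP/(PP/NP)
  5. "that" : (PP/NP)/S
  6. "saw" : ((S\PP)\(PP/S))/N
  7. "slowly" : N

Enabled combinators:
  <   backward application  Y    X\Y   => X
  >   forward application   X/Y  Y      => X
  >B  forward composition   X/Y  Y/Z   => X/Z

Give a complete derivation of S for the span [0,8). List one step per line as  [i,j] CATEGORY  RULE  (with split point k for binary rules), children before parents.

[0,1] (PP/NP)/(N\S)  lex  "often"
[1,2] N\S  lex  "which"
[0,2] PP/NP  >  k=1
[2,3] NP/(PP/NP)  lex  "no"
[3,4] PP/NP  lex  "a"
[2,4] NP  >  k=3
[0,4] PP  >  k=2
[4,5] PP/(PP/NP)  lex  "idea"
[5,6] (PP/NP)/S  lex  "that"
[4,6] PP/S  >B  k=5
[6,7] ((S\PP)\(PP/S))/N  lex  "saw"
[7,8] N  lex  "slowly"
[6,8] (S\PP)\(PP/S)  >  k=7
[4,8] S\PP  <  k=6
[0,8] S  <  k=4

[0,8] S   <
  [0,4] PP   >
    [0,2] PP/NP   >
      [0,1] "often" : (PP/NP)/(N\S)
      [1,2] "which" : N\S
    [2,4] NP   >
      [2,3] "no" : NP/(PP/NP)
      [3,4] "a" : PP/NP
  [4,8] S\PP   <
    [4,6] PP/S   >B
      [4,5] "idea" : PP/(PP/NP)
      [5,6] "that" : (PP/NP)/S
    [6,8] (S\PP)\(PP/S)   >
      [6,7] "saw" : ((S\PP)\(PP/S))/N
      [7,8] "slowly" : N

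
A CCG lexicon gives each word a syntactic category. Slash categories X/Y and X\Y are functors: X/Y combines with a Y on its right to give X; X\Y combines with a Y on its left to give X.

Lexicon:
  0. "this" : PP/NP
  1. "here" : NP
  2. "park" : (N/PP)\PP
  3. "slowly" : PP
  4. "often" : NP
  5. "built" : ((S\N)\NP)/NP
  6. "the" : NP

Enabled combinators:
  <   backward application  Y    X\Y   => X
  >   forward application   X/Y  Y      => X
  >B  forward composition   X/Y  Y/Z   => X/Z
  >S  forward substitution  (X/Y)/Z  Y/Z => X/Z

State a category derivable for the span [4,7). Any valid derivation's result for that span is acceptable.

S\N

[0,7] S   <
  [0,4] N   >
    [0,3] N/PP   <
      [0,2] PP   >
        [0,1] "this" : PP/NP
        [1,2] "here" : NP
      [2,3] "park" : (N/PP)\PP
    [3,4] "slowly" : PP
  [4,7] S\N   <
    [4,5] "often" : NP
    [5,7] (S\N)\NP   >
      [5,6] "built" : ((S\N)\NP)/NP
      [6,7] "the" : NP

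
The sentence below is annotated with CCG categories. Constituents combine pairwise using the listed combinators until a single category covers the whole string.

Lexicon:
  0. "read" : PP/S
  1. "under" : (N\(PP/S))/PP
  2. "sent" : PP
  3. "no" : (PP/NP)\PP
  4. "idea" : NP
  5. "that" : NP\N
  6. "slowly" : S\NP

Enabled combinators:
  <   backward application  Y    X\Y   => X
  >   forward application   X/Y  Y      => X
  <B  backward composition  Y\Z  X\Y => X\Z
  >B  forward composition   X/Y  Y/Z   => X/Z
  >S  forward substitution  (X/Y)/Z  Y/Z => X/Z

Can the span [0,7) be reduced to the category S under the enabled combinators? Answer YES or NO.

YES

[0,7] S   <
  [0,5] N   <
    [0,1] "read" : PP/S
    [1,5] N\(PP/S)   >
      [1,2] "under" : (N\(PP/S))/PP
      [2,5] PP   >
        [2,4] PP/NP   <
          [2,3] "sent" : PP
          [3,4] "no" : (PP/NP)\PP
        [4,5] "idea" : NP
  [5,7] S\N   <B
    [5,6] "that" : NP\N
    [6,7] "slowly" : S\NP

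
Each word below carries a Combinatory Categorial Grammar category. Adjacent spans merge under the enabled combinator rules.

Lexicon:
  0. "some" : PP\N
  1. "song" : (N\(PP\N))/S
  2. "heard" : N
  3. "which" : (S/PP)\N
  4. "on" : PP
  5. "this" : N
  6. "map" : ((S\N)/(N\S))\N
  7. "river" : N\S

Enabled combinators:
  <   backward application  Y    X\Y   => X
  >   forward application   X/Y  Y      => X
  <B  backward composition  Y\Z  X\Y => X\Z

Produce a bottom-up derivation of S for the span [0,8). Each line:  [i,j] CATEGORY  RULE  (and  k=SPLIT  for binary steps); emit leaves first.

[0,8] S   <
  [0,5] N   <
    [0,1] "some" : PP\N
    [1,5] N\(PP\N)   >
      [1,2] "song" : (N\(PP\N))/S
      [2,5] S   >
        [2,4] S/PP   <
          [2,3] "heard" : N
          [3,4] "which" : (S/PP)\N
        [4,5] "on" : PP
  [5,8] S\N   >
    [5,7] (S\N)/(N\S)   <
      [5,6] "this" : N
      [6,7] "map" : ((S\N)/(N\S))\N
    [7,8] "river" : N\S

[0,1] PP\N  lex  "some"
[1,2] (N\(PP\N))/S  lex  "song"
[2,3] N  lex  "heard"
[3,4] (S/PP)\N  lex  "which"
[2,4] S/PP  <  k=3
[4,5] PP  lex  "on"
[2,5] S  >  k=4
[1,5] N\(PP\N)  >  k=2
[0,5] N  <  k=1
[5,6] N  lex  "this"
[6,7] ((S\N)/(N\S))\N  lex  "map"
[5,7] (S\N)/(N\S)  <  k=6
[7,8] N\S  lex  "river"
[5,8] S\N  >  k=7
[0,8] S  <  k=5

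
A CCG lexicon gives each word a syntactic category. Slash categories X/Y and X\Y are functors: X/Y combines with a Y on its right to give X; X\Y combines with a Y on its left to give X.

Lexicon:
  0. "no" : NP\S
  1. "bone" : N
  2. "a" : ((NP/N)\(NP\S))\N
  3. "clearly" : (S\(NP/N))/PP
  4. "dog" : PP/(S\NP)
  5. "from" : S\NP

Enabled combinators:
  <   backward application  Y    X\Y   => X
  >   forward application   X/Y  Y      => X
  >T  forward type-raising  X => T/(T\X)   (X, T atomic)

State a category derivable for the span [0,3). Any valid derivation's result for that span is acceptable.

[0,6] S   <
  [0,3] NP/N   <
    [0,1] "no" : NP\S
    [1,3] (NP/N)\(NP\S)   <
      [1,2] "bone" : N
      [2,3] "a" : ((NP/N)\(NP\S))\N
  [3,6] S\(NP/N)   >
    [3,4] "clearly" : (S\(NP/N))/PP
    [4,6] PP   >
      [4,5] "dog" : PP/(S\NP)
      [5,6] "from" : S\NP

NP/N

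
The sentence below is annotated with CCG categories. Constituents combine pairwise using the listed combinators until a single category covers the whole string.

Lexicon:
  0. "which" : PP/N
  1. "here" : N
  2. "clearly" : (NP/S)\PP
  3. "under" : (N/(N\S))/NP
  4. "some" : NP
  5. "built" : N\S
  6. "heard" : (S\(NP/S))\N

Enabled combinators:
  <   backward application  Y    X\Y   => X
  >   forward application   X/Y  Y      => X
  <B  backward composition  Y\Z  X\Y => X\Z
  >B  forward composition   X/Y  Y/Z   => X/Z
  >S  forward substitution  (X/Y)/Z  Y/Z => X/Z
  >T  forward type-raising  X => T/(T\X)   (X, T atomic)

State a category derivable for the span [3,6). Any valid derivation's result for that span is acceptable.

N

[0,7] S   <
  [0,3] NP/S   <
    [0,2] PP   >
      [0,1] "which" : PP/N
      [1,2] "here" : N
    [2,3] "clearly" : (NP/S)\PP
  [3,7] S\(NP/S)   <
    [3,6] N   >
      [3,5] N/(N\S)   >
        [3,4] "under" : (N/(N\S))/NP
        [4,5] "some" : NP
      [5,6] "built" : N\S
    [6,7] "heard" : (S\(NP/S))\N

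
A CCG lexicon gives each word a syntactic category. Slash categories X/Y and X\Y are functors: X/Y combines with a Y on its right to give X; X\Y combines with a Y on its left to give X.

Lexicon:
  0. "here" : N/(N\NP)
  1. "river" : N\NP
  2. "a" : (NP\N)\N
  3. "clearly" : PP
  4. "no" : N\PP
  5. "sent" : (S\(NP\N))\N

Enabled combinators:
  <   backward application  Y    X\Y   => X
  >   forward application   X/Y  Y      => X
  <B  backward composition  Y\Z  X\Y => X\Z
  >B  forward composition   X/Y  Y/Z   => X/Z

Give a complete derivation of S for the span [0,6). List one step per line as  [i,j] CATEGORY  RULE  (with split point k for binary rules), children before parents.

[0,1] N/(N\NP)  lex  "here"
[1,2] N\NP  lex  "river"
[0,2] N  >  k=1
[2,3] (NP\N)\N  lex  "a"
[3,4] PP  lex  "clearly"
[4,5] N\PP  lex  "no"
[3,5] N  <  k=4
[5,6] (S\(NP\N))\N  lex  "sent"
[3,6] S\(NP\N)  <  k=5
[2,6] S\N  <B  k=3
[0,6] S  <  k=2

[0,6] S   <
  [0,2] N   >
    [0,1] "here" : N/(N\NP)
    [1,2] "river" : N\NP
  [2,6] S\N   <B
    [2,3] "a" : (NP\N)\N
    [3,6] S\(NP\N)   <
      [3,5] N   <
        [3,4] "clearly" : PP
        [4,5] "no" : N\PP
      [5,6] "sent" : (S\(NP\N))\N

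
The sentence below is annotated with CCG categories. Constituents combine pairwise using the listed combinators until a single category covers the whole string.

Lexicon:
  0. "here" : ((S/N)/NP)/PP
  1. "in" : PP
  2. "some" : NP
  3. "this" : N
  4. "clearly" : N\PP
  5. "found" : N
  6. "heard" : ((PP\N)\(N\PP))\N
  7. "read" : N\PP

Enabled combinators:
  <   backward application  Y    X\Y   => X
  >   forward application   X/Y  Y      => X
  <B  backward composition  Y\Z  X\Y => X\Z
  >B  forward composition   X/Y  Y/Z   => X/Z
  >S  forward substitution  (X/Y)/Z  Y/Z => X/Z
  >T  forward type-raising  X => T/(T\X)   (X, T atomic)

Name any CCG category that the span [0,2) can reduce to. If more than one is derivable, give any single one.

[0,8] S   >
  [0,3] S/N   >
    [0,2] (S/N)/NP   >
      [0,1] "here" : ((S/N)/NP)/PP
      [1,2] "in" : PP
    [2,3] "some" : NP
  [3,8] N   <
    [3,7] PP   <
      [3,4] "this" : N
      [4,7] PP\N   <
        [4,5] "clearly" : N\PP
        [5,7] (PP\N)\(N\PP)   <
          [5,6] "found" : N
          [6,7] "heard" : ((PP\N)\(N\PP))\N
    [7,8] "read" : N\PP

(S/N)/NP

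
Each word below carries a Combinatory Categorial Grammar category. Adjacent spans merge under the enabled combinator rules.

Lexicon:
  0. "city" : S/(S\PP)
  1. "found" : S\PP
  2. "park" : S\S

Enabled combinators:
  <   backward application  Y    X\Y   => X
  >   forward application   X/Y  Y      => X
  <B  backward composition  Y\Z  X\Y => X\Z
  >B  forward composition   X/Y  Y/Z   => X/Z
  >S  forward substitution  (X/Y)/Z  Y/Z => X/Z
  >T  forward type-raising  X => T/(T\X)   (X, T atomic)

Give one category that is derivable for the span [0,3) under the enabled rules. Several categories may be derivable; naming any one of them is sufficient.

[0,3] S   >
  [0,1] "city" : S/(S\PP)
  [1,3] S\PP   <B
    [1,2] "found" : S\PP
    [2,3] "park" : S\S

S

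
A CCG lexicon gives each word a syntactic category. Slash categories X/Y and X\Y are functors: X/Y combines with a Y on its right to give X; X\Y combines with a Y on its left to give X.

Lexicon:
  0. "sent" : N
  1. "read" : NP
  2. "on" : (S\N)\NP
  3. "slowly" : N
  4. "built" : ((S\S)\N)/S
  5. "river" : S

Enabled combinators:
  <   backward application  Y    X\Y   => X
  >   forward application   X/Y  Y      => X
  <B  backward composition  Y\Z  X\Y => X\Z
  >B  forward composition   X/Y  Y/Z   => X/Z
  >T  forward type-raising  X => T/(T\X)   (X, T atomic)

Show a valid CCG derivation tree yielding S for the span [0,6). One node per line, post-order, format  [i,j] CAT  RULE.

[0,6] S   <
  [0,1] "sent" : N
  [1,6] S\N   <B
    [1,3] S\N   <
      [1,2] "read" : NP
      [2,3] "on" : (S\N)\NP
    [3,6] S\S   <
      [3,4] "slowly" : N
      [4,6] (S\S)\N   >
        [4,5] "built" : ((S\S)\N)/S
        [5,6] "river" : S

[0,1] N  lex  "sent"
[1,2] NP  lex  "read"
[2,3] (S\N)\NP  lex  "on"
[1,3] S\N  <  k=2
[3,4] N  lex  "slowly"
[4,5] ((S\S)\N)/S  lex  "built"
[5,6] S  lex  "river"
[4,6] (S\S)\N  >  k=5
[3,6] S\S  <  k=4
[1,6] S\N  <B  k=3
[0,6] S  <  k=1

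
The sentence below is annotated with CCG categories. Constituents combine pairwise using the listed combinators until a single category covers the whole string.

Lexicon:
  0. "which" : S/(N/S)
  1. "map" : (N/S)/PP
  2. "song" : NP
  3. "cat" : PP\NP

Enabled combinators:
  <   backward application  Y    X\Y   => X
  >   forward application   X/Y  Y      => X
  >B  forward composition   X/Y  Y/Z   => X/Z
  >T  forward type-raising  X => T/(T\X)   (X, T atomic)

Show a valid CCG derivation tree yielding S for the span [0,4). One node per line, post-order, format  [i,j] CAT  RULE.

[0,1] S/(N/S)  lex  "which"
[1,2] (N/S)/PP  lex  "map"
[2,3] NP  lex  "song"
[3,4] PP\NP  lex  "cat"
[2,4] PP  <  k=3
[1,4] N/S  >  k=2
[0,4] S  >  k=1

[0,4] S   >
  [0,1] "which" : S/(N/S)
  [1,4] N/S   >
    [1,2] "map" : (N/S)/PP
    [2,4] PP   <
      [2,3] "song" : NP
      [3,4] "cat" : PP\NP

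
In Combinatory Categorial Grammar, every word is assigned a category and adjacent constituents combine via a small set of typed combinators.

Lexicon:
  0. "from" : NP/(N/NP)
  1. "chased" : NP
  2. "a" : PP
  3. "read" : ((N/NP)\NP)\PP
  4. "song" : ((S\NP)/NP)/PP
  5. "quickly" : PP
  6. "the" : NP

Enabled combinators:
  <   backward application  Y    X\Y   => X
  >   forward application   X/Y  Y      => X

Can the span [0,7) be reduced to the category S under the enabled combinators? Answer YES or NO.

[0,7] S   <
  [0,4] NP   >
    [0,1] "from" : NP/(N/NP)
    [1,4] N/NP   <
      [1,2] "chased" : NP
      [2,4] (N/NP)\NP   <
        [2,3] "a" : PP
        [3,4] "read" : ((N/NP)\NP)\PP
  [4,7] S\NP   >
    [4,6] (S\NP)/NP   >
      [4,5] "song" : ((S\NP)/NP)/PP
      [5,6] "quickly" : PP
    [6,7] "the" : NP

YES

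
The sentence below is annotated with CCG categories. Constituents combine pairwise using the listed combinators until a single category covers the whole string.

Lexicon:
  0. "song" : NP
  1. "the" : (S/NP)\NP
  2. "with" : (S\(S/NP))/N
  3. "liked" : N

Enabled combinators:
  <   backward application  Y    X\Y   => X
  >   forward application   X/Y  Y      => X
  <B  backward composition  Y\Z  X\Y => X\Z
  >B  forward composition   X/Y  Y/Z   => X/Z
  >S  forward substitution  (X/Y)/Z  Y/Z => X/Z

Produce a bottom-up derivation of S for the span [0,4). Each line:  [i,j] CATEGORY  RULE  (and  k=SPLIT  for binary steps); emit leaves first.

[0,4] S   <
  [0,1] "song" : NP
  [1,4] S\NP   <B
    [1,2] "the" : (S/NP)\NP
    [2,4] S\(S/NP)   >
      [2,3] "with" : (S\(S/NP))/N
      [3,4] "liked" : N

[0,1] NP  lex  "song"
[1,2] (S/NP)\NP  lex  "the"
[2,3] (S\(S/NP))/N  lex  "with"
[3,4] N  lex  "liked"
[2,4] S\(S/NP)  >  k=3
[1,4] S\NP  <B  k=2
[0,4] S  <  k=1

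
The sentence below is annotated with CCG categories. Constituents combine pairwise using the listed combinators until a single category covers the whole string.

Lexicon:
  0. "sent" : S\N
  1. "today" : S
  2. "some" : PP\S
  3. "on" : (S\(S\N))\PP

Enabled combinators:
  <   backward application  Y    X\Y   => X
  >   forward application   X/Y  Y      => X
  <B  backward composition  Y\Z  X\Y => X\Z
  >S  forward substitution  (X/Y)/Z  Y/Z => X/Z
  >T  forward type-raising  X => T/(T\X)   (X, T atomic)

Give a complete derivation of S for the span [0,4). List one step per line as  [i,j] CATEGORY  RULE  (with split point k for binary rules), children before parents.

[0,1] S\N  lex  "sent"
[1,2] S  lex  "today"
[2,3] PP\S  lex  "some"
[1,3] PP  <  k=2
[3,4] (S\(S\N))\PP  lex  "on"
[1,4] S\(S\N)  <  k=3
[0,4] S  <  k=1

[0,4] S   <
  [0,1] "sent" : S\N
  [1,4] S\(S\N)   <
    [1,3] PP   <
      [1,2] "today" : S
      [2,3] "some" : PP\S
    [3,4] "on" : (S\(S\N))\PP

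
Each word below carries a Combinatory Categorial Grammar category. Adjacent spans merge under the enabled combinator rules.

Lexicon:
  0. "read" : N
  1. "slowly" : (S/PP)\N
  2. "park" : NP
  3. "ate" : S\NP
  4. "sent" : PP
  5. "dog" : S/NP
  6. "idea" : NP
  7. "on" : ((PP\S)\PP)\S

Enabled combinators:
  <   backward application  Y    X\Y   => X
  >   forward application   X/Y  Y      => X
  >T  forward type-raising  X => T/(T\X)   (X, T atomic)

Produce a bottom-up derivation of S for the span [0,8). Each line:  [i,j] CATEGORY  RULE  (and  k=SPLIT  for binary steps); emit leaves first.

[0,1] N  lex  "read"
[1,2] (S/PP)\N  lex  "slowly"
[0,2] S/PP  <  k=1
[2,3] NP  lex  "park"
[3,4] S\NP  lex  "ate"
[2,4] S  <  k=3
[4,5] PP  lex  "sent"
[5,6] S/NP  lex  "dog"
[6,7] NP  lex  "idea"
[5,7] S  >  k=6
[7,8] ((PP\S)\PP)\S  lex  "on"
[5,8] (PP\S)\PP  <  k=7
[4,8] PP\S  <  k=5
[2,8] PP  <  k=4
[0,8] S  >  k=2

[0,8] S   >
  [0,2] S/PP   <
    [0,1] "read" : N
    [1,2] "slowly" : (S/PP)\N
  [2,8] PP   <
    [2,4] S   <
      [2,3] "park" : NP
      [3,4] "ate" : S\NP
    [4,8] PP\S   <
      [4,5] "sent" : PP
      [5,8] (PP\S)\PP   <
        [5,7] S   >
          [5,6] "dog" : S/NP
          [6,7] "idea" : NP
        [7,8] "on" : ((PP\S)\PP)\S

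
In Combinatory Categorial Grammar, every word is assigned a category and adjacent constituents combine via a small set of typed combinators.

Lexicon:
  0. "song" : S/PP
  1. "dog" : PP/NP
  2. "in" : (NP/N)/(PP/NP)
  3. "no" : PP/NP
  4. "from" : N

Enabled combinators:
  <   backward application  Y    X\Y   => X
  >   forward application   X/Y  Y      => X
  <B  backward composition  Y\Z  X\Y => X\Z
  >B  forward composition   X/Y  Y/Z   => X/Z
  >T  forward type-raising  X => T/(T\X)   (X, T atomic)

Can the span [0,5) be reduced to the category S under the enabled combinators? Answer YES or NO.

YES

[0,5] S   >
  [0,2] S/NP   >B
    [0,1] "song" : S/PP
    [1,2] "dog" : PP/NP
  [2,5] NP   >
    [2,4] NP/N   >
      [2,3] "in" : (NP/N)/(PP/NP)
      [3,4] "no" : PP/NP
    [4,5] "from" : N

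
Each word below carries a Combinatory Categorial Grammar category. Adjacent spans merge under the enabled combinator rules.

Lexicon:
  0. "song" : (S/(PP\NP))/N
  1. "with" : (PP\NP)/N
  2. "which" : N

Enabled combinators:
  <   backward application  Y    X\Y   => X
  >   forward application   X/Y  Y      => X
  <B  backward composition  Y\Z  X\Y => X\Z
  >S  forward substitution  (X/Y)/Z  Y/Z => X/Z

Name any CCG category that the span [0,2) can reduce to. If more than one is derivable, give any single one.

[0,3] S   >
  [0,2] S/N   >S
    [0,1] "song" : (S/(PP\NP))/N
    [1,2] "with" : (PP\NP)/N
  [2,3] "which" : N

S/N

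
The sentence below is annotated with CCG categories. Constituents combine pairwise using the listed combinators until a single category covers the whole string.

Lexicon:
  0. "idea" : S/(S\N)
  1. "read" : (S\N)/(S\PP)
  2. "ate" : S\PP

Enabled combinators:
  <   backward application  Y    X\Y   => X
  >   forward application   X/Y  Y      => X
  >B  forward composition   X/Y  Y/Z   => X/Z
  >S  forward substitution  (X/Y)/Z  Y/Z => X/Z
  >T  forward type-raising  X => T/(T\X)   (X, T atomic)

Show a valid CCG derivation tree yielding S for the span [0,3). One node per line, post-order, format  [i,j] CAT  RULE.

[0,3] S   >
  [0,1] "idea" : S/(S\N)
  [1,3] S\N   >
    [1,2] "read" : (S\N)/(S\PP)
    [2,3] "ate" : S\PP

[0,1] S/(S\N)  lex  "idea"
[1,2] (S\N)/(S\PP)  lex  "read"
[2,3] S\PP  lex  "ate"
[1,3] S\N  >  k=2
[0,3] S  >  k=1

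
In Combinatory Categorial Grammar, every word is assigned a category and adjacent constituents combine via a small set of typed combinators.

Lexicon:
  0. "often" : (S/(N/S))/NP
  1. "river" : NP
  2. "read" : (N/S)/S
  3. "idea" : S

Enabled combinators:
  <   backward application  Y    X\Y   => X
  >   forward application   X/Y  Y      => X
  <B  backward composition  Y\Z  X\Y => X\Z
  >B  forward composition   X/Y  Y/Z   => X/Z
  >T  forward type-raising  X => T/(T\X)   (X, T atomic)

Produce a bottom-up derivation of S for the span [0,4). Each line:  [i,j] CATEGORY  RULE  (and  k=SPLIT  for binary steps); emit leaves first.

[0,1] (S/(N/S))/NP  lex  "often"
[1,2] NP  lex  "river"
[0,2] S/(N/S)  >  k=1
[2,3] (N/S)/S  lex  "read"
[3,4] S  lex  "idea"
[2,4] N/S  >  k=3
[0,4] S  >  k=2

[0,4] S   >
  [0,2] S/(N/S)   >
    [0,1] "often" : (S/(N/S))/NP
    [1,2] "river" : NP
  [2,4] N/S   >
    [2,3] "read" : (N/S)/S
    [3,4] "idea" : S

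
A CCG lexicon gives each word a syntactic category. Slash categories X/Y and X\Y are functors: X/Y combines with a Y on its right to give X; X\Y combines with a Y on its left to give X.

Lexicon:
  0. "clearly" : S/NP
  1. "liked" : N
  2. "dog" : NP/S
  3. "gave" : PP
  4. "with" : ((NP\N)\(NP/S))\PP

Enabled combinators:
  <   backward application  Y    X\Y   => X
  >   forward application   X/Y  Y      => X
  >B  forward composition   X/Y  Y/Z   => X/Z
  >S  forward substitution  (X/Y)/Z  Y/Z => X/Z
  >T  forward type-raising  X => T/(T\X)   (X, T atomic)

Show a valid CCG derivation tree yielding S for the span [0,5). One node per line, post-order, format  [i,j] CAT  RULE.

[0,5] S   >
  [0,1] "clearly" : S/NP
  [1,5] NP   <
    [1,2] "liked" : N
    [2,5] NP\N   <
      [2,3] "dog" : NP/S
      [3,5] (NP\N)\(NP/S)   <
        [3,4] "gave" : PP
        [4,5] "with" : ((NP\N)\(NP/S))\PP

[0,1] S/NP  lex  "clearly"
[1,2] N  lex  "liked"
[2,3] NP/S  lex  "dog"
[3,4] PP  lex  "gave"
[4,5] ((NP\N)\(NP/S))\PP  lex  "with"
[3,5] (NP\N)\(NP/S)  <  k=4
[2,5] NP\N  <  k=3
[1,5] NP  <  k=2
[0,5] S  >  k=1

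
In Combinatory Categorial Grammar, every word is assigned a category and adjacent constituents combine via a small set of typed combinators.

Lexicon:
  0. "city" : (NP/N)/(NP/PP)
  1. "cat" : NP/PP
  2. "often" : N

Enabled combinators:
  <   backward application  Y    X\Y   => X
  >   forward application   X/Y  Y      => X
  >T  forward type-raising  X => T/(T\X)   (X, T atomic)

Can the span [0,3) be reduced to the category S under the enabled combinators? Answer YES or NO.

NO

(NP/N)/(NP/PP) NP/PP N
CKY chart[0,3] = {N/(N\NP), NP, NP/(NP\NP), PP/(PP\NP), S/(S\NP)}; S ∉ chart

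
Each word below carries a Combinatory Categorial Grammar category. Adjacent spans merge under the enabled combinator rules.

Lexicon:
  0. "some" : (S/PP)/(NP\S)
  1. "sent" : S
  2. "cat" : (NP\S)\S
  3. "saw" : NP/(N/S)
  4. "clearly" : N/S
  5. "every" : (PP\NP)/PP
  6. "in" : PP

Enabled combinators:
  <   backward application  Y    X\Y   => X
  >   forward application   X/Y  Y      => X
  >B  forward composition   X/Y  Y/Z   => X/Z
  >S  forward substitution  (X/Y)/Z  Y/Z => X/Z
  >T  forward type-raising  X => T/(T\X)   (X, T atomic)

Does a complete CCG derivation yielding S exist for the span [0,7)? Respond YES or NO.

[0,7] S   >
  [0,3] S/PP   >
    [0,1] "some" : (S/PP)/(NP\S)
    [1,3] NP\S   <
      [1,2] "sent" : S
      [2,3] "cat" : (NP\S)\S
  [3,7] PP   <
    [3,5] NP   >
      [3,4] "saw" : NP/(N/S)
      [4,5] "clearly" : N/S
    [5,7] PP\NP   >
      [5,6] "every" : (PP\NP)/PP
      [6,7] "in" : PP

YES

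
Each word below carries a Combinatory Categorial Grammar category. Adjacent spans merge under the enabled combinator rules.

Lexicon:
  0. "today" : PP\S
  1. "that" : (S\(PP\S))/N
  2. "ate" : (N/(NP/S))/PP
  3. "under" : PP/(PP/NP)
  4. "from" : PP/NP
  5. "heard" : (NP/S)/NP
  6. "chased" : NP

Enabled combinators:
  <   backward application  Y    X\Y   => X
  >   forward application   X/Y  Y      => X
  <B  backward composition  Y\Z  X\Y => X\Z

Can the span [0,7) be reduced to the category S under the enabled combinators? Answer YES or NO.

YES

[0,7] S   <
  [0,1] "today" : PP\S
  [1,7] S\(PP\S)   >
    [1,2] "that" : (S\(PP\S))/N
    [2,7] N   >
      [2,5] N/(NP/S)   >
        [2,3] "ate" : (N/(NP/S))/PP
        [3,5] PP   >
          [3,4] "under" : PP/(PP/NP)
          [4,5] "from" : PP/NP
      [5,7] NP/S   >
        [5,6] "heard" : (NP/S)/NP
        [6,7] "chased" : NP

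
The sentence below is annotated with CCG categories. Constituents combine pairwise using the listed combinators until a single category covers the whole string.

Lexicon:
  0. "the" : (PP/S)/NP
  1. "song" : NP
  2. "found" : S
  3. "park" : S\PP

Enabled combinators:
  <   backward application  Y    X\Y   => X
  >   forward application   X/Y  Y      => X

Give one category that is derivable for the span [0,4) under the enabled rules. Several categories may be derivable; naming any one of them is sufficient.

[0,4] S   <
  [0,3] PP   >
    [0,2] PP/S   >
      [0,1] "the" : (PP/S)/NP
      [1,2] "song" : NP
    [2,3] "found" : S
  [3,4] "park" : S\PP

S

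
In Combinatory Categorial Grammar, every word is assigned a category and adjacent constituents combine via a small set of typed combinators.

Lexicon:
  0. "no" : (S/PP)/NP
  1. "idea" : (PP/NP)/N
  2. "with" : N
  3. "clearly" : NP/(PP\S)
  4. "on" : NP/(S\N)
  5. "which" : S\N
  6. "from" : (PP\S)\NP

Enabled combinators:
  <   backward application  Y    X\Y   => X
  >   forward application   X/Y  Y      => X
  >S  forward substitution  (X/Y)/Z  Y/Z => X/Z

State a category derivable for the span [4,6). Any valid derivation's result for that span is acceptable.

NP

[0,7] S   >
  [0,3] S/NP   >S
    [0,1] "no" : (S/PP)/NP
    [1,3] PP/NP   >
      [1,2] "idea" : (PP/NP)/N
      [2,3] "with" : N
  [3,7] NP   >
    [3,4] "clearly" : NP/(PP\S)
    [4,7] PP\S   <
      [4,6] NP   >
        [4,5] "on" : NP/(S\N)
        [5,6] "which" : S\N
      [6,7] "from" : (PP\S)\NP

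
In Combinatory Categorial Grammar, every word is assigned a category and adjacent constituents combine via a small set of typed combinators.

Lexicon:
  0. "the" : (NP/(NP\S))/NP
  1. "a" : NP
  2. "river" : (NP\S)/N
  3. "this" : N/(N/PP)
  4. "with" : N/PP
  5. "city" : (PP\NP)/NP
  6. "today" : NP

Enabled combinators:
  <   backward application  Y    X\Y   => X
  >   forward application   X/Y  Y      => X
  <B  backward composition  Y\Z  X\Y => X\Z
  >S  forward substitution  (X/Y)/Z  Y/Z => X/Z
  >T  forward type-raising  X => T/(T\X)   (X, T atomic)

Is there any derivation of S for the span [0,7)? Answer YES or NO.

NO

(NP/(NP\S))/NP NP (NP\S)/N N/(N/PP) N/PP (PP\NP)/NP NP
CKY chart[0,7] = {N/(N\PP), NP/(NP\PP), PP, PP/(PP\PP), S/(S\PP)}; S ∉ chart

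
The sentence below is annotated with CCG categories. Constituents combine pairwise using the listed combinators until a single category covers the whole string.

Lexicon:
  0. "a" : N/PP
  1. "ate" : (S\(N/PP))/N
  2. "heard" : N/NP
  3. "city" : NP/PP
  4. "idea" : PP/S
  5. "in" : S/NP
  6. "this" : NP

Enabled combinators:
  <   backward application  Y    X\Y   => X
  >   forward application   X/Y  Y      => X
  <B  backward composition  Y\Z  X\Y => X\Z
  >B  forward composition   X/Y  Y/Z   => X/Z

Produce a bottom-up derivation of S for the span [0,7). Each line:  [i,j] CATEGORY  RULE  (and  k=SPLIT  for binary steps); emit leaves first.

[0,7] S   <
  [0,1] "a" : N/PP
  [1,7] S\(N/PP)   >
    [1,2] "ate" : (S\(N/PP))/N
    [2,7] N   >
      [2,3] "heard" : N/NP
      [3,7] NP   >
        [3,4] "city" : NP/PP
        [4,7] PP   >
          [4,6] PP/NP   >B
            [4,5] "idea" : PP/S
            [5,6] "in" : S/NP
          [6,7] "this" : NP

[0,1] N/PP  lex  "a"
[1,2] (S\(N/PP))/N  lex  "ate"
[2,3] N/NP  lex  "heard"
[3,4] NP/PP  lex  "city"
[4,5] PP/S  lex  "idea"
[5,6] S/NP  lex  "in"
[4,6] PP/NP  >B  k=5
[6,7] NP  lex  "this"
[4,7] PP  >  k=6
[3,7] NP  >  k=4
[2,7] N  >  k=3
[1,7] S\(N/PP)  >  k=2
[0,7] S  <  k=1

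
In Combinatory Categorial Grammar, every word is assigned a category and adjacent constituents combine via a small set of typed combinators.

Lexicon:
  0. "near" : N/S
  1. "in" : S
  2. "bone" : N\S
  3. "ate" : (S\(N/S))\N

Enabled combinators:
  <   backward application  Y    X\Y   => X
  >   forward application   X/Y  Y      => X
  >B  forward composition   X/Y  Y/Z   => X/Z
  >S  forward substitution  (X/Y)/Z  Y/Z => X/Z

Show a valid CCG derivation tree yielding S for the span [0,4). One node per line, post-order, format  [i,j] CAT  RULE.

[0,1] N/S  lex  "near"
[1,2] S  lex  "in"
[2,3] N\S  lex  "bone"
[1,3] N  <  k=2
[3,4] (S\(N/S))\N  lex  "ate"
[1,4] S\(N/S)  <  k=3
[0,4] S  <  k=1

[0,4] S   <
  [0,1] "near" : N/S
  [1,4] S\(N/S)   <
    [1,3] N   <
      [1,2] "in" : S
      [2,3] "bone" : N\S
    [3,4] "ate" : (S\(N/S))\N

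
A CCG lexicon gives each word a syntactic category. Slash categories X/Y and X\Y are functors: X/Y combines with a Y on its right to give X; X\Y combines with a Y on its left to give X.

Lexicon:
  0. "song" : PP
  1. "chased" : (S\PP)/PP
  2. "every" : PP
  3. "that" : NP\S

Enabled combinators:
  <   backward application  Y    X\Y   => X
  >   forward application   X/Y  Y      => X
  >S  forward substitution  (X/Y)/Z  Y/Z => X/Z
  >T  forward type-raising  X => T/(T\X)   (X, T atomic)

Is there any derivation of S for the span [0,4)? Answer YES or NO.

PP (S\PP)/PP PP NP\S
CKY chart[0,4] = {N/(N\NP), NP, NP/(NP\NP), PP/(PP\NP), S/(S\NP)}; S ∉ chart

NO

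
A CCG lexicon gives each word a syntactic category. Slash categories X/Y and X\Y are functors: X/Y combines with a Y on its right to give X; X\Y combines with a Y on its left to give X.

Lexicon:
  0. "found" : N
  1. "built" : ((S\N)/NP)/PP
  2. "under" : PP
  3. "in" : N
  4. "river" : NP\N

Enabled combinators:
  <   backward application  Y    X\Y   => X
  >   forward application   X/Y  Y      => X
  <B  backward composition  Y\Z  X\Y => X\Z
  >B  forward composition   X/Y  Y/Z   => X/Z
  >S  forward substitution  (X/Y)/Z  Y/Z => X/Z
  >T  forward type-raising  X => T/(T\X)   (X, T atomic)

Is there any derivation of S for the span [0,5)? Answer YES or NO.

[0,5] S   <
  [0,1] "found" : N
  [1,5] S\N   >
    [1,3] (S\N)/NP   >
      [1,2] "built" : ((S\N)/NP)/PP
      [2,3] "under" : PP
    [3,5] NP   >
      [3,4] NP/(NP\N)   >T
        [3,4] "in" : N
      [4,5] "river" : NP\N

YES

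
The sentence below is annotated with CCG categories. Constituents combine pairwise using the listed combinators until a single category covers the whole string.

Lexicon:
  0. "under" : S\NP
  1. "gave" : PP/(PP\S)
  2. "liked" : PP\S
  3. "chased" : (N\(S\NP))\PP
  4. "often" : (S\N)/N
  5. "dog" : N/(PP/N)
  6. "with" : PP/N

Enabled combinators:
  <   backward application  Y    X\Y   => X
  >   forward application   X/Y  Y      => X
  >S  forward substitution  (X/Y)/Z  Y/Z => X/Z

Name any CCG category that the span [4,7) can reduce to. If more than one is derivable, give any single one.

S\N

[0,7] S   <
  [0,4] N   <
    [0,1] "under" : S\NP
    [1,4] N\(S\NP)   <
      [1,3] PP   >
        [1,2] "gave" : PP/(PP\S)
        [2,3] "liked" : PP\S
      [3,4] "chased" : (N\(S\NP))\PP
  [4,7] S\N   >
    [4,5] "often" : (S\N)/N
    [5,7] N   >
      [5,6] "dog" : N/(PP/N)
      [6,7] "with" : PP/N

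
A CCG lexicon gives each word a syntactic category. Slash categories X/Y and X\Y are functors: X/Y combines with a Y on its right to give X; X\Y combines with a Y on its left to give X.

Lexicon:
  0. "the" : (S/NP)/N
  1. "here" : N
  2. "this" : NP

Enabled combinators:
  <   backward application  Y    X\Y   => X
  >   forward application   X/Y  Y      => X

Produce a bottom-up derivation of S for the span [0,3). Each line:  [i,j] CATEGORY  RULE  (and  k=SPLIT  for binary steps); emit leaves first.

[0,3] S   >
  [0,2] S/NP   >
    [0,1] "the" : (S/NP)/N
    [1,2] "here" : N
  [2,3] "this" : NP

[0,1] (S/NP)/N  lex  "the"
[1,2] N  lex  "here"
[0,2] S/NP  >  k=1
[2,3] NP  lex  "this"
[0,3] S  >  k=2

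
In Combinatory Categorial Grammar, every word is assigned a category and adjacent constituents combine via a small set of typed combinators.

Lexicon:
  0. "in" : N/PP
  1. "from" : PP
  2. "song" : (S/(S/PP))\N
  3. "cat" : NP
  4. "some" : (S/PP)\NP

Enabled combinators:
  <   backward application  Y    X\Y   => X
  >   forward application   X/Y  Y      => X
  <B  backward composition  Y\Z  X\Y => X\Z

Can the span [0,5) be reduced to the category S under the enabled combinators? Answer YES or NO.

[0,5] S   >
  [0,3] S/(S/PP)   <
    [0,2] N   >
      [0,1] "in" : N/PP
      [1,2] "from" : PP
    [2,3] "song" : (S/(S/PP))\N
  [3,5] S/PP   <
    [3,4] "cat" : NP
    [4,5] "some" : (S/PP)\NP

YES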